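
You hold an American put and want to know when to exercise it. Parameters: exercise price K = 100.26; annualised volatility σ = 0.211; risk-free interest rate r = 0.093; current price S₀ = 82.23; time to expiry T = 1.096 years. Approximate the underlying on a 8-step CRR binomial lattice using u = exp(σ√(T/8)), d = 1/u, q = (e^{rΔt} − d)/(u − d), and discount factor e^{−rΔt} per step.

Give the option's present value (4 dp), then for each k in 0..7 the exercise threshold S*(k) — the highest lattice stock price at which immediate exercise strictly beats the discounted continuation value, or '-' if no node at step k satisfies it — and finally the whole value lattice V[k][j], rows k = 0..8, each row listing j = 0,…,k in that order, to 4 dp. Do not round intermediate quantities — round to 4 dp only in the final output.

price = 18.0300
boundary = 82.2300 76.0523 82.2300 76.0523 82.2300 88.9095 82.2300 88.9095
tree:
18.0300
24.2077 11.6551
29.9212 18.0300 6.9624
35.2055 24.2077 11.4286 3.6474
40.0929 29.9212 18.0300 6.5545 1.4693
44.6130 35.2055 24.2077 11.3505 2.9736 0.3328
48.7936 40.0929 29.9212 18.0300 5.8935 0.7704 0.0000
52.6601 44.6130 35.2055 24.2077 11.3505 1.7834 0.0000 0.0000
56.2361 48.7936 40.0929 29.9212 18.0300 4.1285 0.0000 0.0000 0.0000

Δt=0.13700  u=1.08123  d=0.92487  q=0.56249  discount=0.98734
step 8 (expiry): payoffs max(K−S,0) = 56.2361 48.7936 40.0929 29.9212 18.0300 4.1285 0.0000 0.0000 0.0000
step 7: (k=7,j=0): S=47.5999, (K−S)⁺=52.6601, hold=51.3908 ⇒ V=52.6601 exercise | (k=7,j=1): S=55.6470, (K−S)⁺=44.6130, hold=43.3437 ⇒ V=44.6130 exercise | (k=7,j=2): S=65.0545, (K−S)⁺=35.2055, hold=33.9362 ⇒ V=35.2055 exercise | (k=7,j=3): S=76.0523, (K−S)⁺=24.2077, hold=22.9384 ⇒ V=24.2077 exercise | (k=7,j=4): S=88.9095, (K−S)⁺=11.3505, hold=10.0812 ⇒ V=11.3505 exercise | (k=7,j=5): S=103.9402, (K−S)⁺=0.0000, hold=1.7834 ⇒ V=1.7834 continue | (k=7,j=6): S=121.5120, (K−S)⁺=0.0000, hold=0.0000 ⇒ V=0.0000 continue | (k=7,j=7): S=142.0544, (K−S)⁺=0.0000, hold=0.0000 ⇒ V=0.0000 continue  boundary S*=88.9095
step 6: (k=6,j=0): S=51.4664, (K−S)⁺=48.7936, hold=47.5243 ⇒ V=48.7936 exercise | (k=6,j=1): S=60.1671, (K−S)⁺=40.0929, hold=38.8236 ⇒ V=40.0929 exercise | (k=6,j=2): S=70.3388, (K−S)⁺=29.9212, hold=28.6519 ⇒ V=29.9212 exercise | (k=6,j=3): S=82.2300, (K−S)⁺=18.0300, hold=16.7607 ⇒ V=18.0300 exercise | (k=6,j=4): S=96.1315, (K−S)⁺=4.1285, hold=5.8935 ⇒ V=5.8935 continue | (k=6,j=5): S=112.3832, (K−S)⁺=0.0000, hold=0.7704 ⇒ V=0.7704 continue | (k=6,j=6): S=131.3823, (K−S)⁺=0.0000, hold=0.0000 ⇒ V=0.0000 continue  boundary S*=82.2300
step 5: (k=5,j=0): S=55.6470, (K−S)⁺=44.6130, hold=43.3437 ⇒ V=44.6130 exercise | (k=5,j=1): S=65.0545, (K−S)⁺=35.2055, hold=33.9362 ⇒ V=35.2055 exercise | (k=5,j=2): S=76.0523, (K−S)⁺=24.2077, hold=22.9384 ⇒ V=24.2077 exercise | (k=5,j=3): S=88.9095, (K−S)⁺=11.3505, hold=11.0615 ⇒ V=11.3505 exercise | (k=5,j=4): S=103.9402, (K−S)⁺=0.0000, hold=2.9736 ⇒ V=2.9736 continue | (k=5,j=5): S=121.5120, (K−S)⁺=0.0000, hold=0.3328 ⇒ V=0.3328 continue  boundary S*=88.9095
step 4: (k=4,j=0): S=60.1671, (K−S)⁺=40.0929, hold=38.8236 ⇒ V=40.0929 exercise | (k=4,j=1): S=70.3388, (K−S)⁺=29.9212, hold=28.6519 ⇒ V=29.9212 exercise | (k=4,j=2): S=82.2300, (K−S)⁺=18.0300, hold=16.7607 ⇒ V=18.0300 exercise | (k=4,j=3): S=96.1315, (K−S)⁺=4.1285, hold=6.5545 ⇒ V=6.5545 continue | (k=4,j=4): S=112.3832, (K−S)⁺=0.0000, hold=1.4693 ⇒ V=1.4693 continue  boundary S*=82.2300
step 3: (k=3,j=0): S=65.0545, (K−S)⁺=35.2055, hold=33.9362 ⇒ V=35.2055 exercise | (k=3,j=1): S=76.0523, (K−S)⁺=24.2077, hold=22.9384 ⇒ V=24.2077 exercise | (k=3,j=2): S=88.9095, (K−S)⁺=11.3505, hold=11.4286 ⇒ V=11.4286 continue | (k=3,j=3): S=103.9402, (K−S)⁺=0.0000, hold=3.6474 ⇒ V=3.6474 continue  boundary S*=76.0523
step 2: (k=2,j=0): S=70.3388, (K−S)⁺=29.9212, hold=28.6519 ⇒ V=29.9212 exercise | (k=2,j=1): S=82.2300, (K−S)⁺=18.0300, hold=16.8040 ⇒ V=18.0300 exercise | (k=2,j=2): S=96.1315, (K−S)⁺=4.1285, hold=6.9624 ⇒ V=6.9624 continue  boundary S*=82.2300
step 1: (k=1,j=0): S=76.0523, (K−S)⁺=24.2077, hold=22.9384 ⇒ V=24.2077 exercise | (k=1,j=1): S=88.9095, (K−S)⁺=11.3505, hold=11.6551 ⇒ V=11.6551 continue  boundary S*=76.0523
step 0: (k=0,j=0): S=82.2300, (K−S)⁺=18.0300, hold=16.9298 ⇒ V=18.0300 exercise  boundary S*=82.2300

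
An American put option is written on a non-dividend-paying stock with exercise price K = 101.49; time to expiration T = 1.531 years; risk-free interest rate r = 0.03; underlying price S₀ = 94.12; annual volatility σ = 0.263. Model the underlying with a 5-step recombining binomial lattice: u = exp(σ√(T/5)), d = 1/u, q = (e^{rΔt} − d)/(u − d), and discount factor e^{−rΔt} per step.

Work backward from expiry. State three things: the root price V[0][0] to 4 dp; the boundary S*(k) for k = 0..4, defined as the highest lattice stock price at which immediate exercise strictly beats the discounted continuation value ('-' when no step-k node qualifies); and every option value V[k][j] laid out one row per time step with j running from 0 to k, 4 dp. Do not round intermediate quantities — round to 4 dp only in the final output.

Δt=0.30620  u=1.15665  d=0.86456  q=0.49527  discount=0.99086
step 5 (expiry): payoffs max(K−S,0) = 56.0265 40.6666 20.1174 0.0000 0.0000 0.0000
step 4: (k=4,j=0): S=52.5856, (K−S)⁺=48.9044, hold=47.9764 ⇒ V=48.9044 exercise | (k=4,j=1): S=70.3517, (K−S)⁺=31.1383, hold=30.2103 ⇒ V=31.1383 exercise | (k=4,j=2): S=94.1200, (K−S)⁺=7.3700, hold=10.0609 ⇒ V=10.0609 continue | (k=4,j=3): S=125.9184, (K−S)⁺=0.0000, hold=0.0000 ⇒ V=0.0000 continue | (k=4,j=4): S=168.4600, (K−S)⁺=0.0000, hold=0.0000 ⇒ V=0.0000 continue  boundary S*=70.3517
step 3: (k=3,j=0): S=60.8234, (K−S)⁺=40.6666, hold=39.7386 ⇒ V=40.6666 exercise | (k=3,j=1): S=81.3726, (K−S)⁺=20.1174, hold=20.5099 ⇒ V=20.5099 continue | (k=3,j=2): S=108.8643, (K−S)⁺=0.0000, hold=5.0316 ⇒ V=5.0316 continue | (k=3,j=3): S=145.6442, (K−S)⁺=0.0000, hold=0.0000 ⇒ V=0.0000 continue  boundary S*=60.8234
step 2: (k=2,j=0): S=70.3517, (K−S)⁺=31.1383, hold=30.4029 ⇒ V=31.1383 exercise | (k=2,j=1): S=94.1200, (K−S)⁺=7.3700, hold=12.7264 ⇒ V=12.7264 continue | (k=2,j=2): S=125.9184, (K−S)⁺=0.0000, hold=2.5163 ⇒ V=2.5163 continue  boundary S*=70.3517
step 1: (k=1,j=0): S=81.3726, (K−S)⁺=20.1174, hold=21.8180 ⇒ V=21.8180 continue | (k=1,j=1): S=108.8643, (K−S)⁺=0.0000, hold=7.5995 ⇒ V=7.5995 continue  boundary S*=-
step 0: (k=0,j=0): S=94.1200, (K−S)⁺=7.3700, hold=14.6408 ⇒ V=14.6408 continue  boundary S*=-

price = 14.6408
boundary = - - 70.3517 60.8234 70.3517
tree:
14.6408
21.8180 7.5995
31.1383 12.7264 2.5163
40.6666 20.5099 5.0316 0.0000
48.9044 31.1383 10.0609 0.0000 0.0000
56.0265 40.6666 20.1174 0.0000 0.0000 0.0000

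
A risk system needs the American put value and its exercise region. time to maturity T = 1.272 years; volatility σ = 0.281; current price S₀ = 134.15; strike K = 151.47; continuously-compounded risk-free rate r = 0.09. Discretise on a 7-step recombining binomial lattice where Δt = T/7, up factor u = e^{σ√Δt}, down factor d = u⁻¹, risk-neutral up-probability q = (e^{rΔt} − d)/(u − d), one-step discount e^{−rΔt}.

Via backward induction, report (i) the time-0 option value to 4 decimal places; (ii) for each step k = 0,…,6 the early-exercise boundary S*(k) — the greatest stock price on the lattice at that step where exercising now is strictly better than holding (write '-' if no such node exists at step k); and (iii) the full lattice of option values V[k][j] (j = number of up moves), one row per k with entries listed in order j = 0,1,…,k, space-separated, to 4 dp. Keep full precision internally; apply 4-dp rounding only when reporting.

Δt=0.18171  u=1.12725  d=0.88711  q=0.53875  discount=0.98378
step 7 (expiry): payoffs max(K−S,0) = 93.4686 77.7676 57.8162 32.4640 0.2489 0.0000 0.0000 0.0000
step 6: (k=6,j=0): S=65.3823, (K−S)⁺=86.0877, hold=83.6307 ⇒ V=86.0877 exercise | (k=6,j=1): S=83.0814, (K−S)⁺=68.3886, hold=65.9316 ⇒ V=68.3886 exercise | (k=6,j=2): S=105.5716, (K−S)⁺=45.8984, hold=43.4414 ⇒ V=45.8984 exercise | (k=6,j=3): S=134.1500, (K−S)⁺=17.3200, hold=14.8630 ⇒ V=17.3200 exercise | (k=6,j=4): S=170.4646, (K−S)⁺=0.0000, hold=0.1129 ⇒ V=0.1129 continue | (k=6,j=5): S=216.6096, (K−S)⁺=0.0000, hold=0.0000 ⇒ V=0.0000 continue | (k=6,j=6): S=275.2462, (K−S)⁺=0.0000, hold=0.0000 ⇒ V=0.0000 continue  boundary S*=134.1500
step 5: (k=5,j=0): S=73.7024, (K−S)⁺=77.7676, hold=75.3105 ⇒ V=77.7676 exercise | (k=5,j=1): S=93.6538, (K−S)⁺=57.8162, hold=55.3592 ⇒ V=57.8162 exercise | (k=5,j=2): S=119.0060, (K−S)⁺=32.4640, hold=30.0070 ⇒ V=32.4640 exercise | (k=5,j=3): S=151.2211, (K−S)⁺=0.2489, hold=7.9191 ⇒ V=7.9191 continue | (k=5,j=4): S=192.1569, (K−S)⁺=0.0000, hold=0.0512 ⇒ V=0.0512 continue | (k=5,j=5): S=244.1741, (K−S)⁺=0.0000, hold=0.0000 ⇒ V=0.0000 continue  boundary S*=119.0060
step 4: (k=4,j=0): S=83.0814, (K−S)⁺=68.3886, hold=65.9316 ⇒ V=68.3886 exercise | (k=4,j=1): S=105.5716, (K−S)⁺=45.8984, hold=43.4414 ⇒ V=45.8984 exercise | (k=4,j=2): S=134.1500, (K−S)⁺=17.3200, hold=18.9283 ⇒ V=18.9283 continue | (k=4,j=3): S=170.4646, (K−S)⁺=0.0000, hold=3.6206 ⇒ V=3.6206 continue | (k=4,j=4): S=216.6096, (K−S)⁺=0.0000, hold=0.0233 ⇒ V=0.0233 continue  boundary S*=105.5716
step 3: (k=3,j=0): S=93.6538, (K−S)⁺=57.8162, hold=55.3592 ⇒ V=57.8162 exercise | (k=3,j=1): S=119.0060, (K−S)⁺=32.4640, hold=30.8594 ⇒ V=32.4640 exercise | (k=3,j=2): S=151.2211, (K−S)⁺=0.2489, hold=10.5080 ⇒ V=10.5080 continue | (k=3,j=3): S=192.1569, (K−S)⁺=0.0000, hold=1.6552 ⇒ V=1.6552 continue  boundary S*=119.0060
step 2: (k=2,j=0): S=105.5716, (K−S)⁺=45.8984, hold=43.4414 ⇒ V=45.8984 exercise | (k=2,j=1): S=134.1500, (K−S)⁺=17.3200, hold=20.3004 ⇒ V=20.3004 continue | (k=2,j=2): S=170.4646, (K−S)⁺=0.0000, hold=5.6454 ⇒ V=5.6454 continue  boundary S*=105.5716
step 1: (k=1,j=0): S=119.0060, (K−S)⁺=32.4640, hold=31.5866 ⇒ V=32.4640 exercise | (k=1,j=1): S=151.2211, (K−S)⁺=0.2489, hold=12.2038 ⇒ V=12.2038 continue  boundary S*=119.0060
step 0: (k=0,j=0): S=134.1500, (K−S)⁺=17.3200, hold=21.1992 ⇒ V=21.1992 continue  boundary S*=-

price = 21.1992
boundary = - 119.0060 105.5716 119.0060 105.5716 119.0060 134.1500
tree:
21.1992
32.4640 12.2038
45.8984 20.3004 5.6454
57.8162 32.4640 10.5080 1.6552
68.3886 45.8984 18.9283 3.6206 0.0233
77.7676 57.8162 32.4640 7.9191 0.0512 0.0000
86.0877 68.3886 45.8984 17.3200 0.1129 0.0000 0.0000
93.4686 77.7676 57.8162 32.4640 0.2489 0.0000 0.0000 0.0000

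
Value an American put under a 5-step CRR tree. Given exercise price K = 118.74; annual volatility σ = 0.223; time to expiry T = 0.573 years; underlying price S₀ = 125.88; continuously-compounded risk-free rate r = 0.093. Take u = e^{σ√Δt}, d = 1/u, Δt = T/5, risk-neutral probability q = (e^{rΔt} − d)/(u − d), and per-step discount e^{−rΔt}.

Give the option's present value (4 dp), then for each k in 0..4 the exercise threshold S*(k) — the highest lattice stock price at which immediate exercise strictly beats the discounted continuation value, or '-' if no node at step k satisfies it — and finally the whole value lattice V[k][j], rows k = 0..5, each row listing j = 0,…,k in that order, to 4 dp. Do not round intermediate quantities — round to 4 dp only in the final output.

Δt=0.11460, u=1.07841, d=0.92729, q=0.55204, disc=e^(-rΔt)=0.98940
k=5 terminal: V=max(K-S,0) → 32.4363 18.3708 2.0130 0.0000 0.0000 0.0000
k=4: j=0 S=93.0711 intr=25.6689 cont=24.4101 V=25.6689[EX]; j=1 S=108.2395 intr=10.5005 cont=9.2417 V=10.5005[EX]; j=2 S=125.8800 intr=0.0000 cont=0.8922 V=0.8922[hold]; j=3 S=146.3955 intr=0.0000 cont=0.0000 V=0.0000[hold]; j=4 S=170.2545 intr=0.0000 cont=0.0000 V=0.0000[hold]  S*(4)=108.2395
k=3: j=0 S=100.3692 intr=18.3708 cont=17.1120 V=18.3708[EX]; j=1 S=116.7270 intr=2.0130 cont=5.1413 V=5.1413[hold]; j=2 S=135.7507 intr=0.0000 cont=0.3954 V=0.3954[hold]; j=3 S=157.8749 intr=0.0000 cont=0.0000 V=0.0000[hold]  S*(3)=100.3692
k=2: j=0 S=108.2395 intr=10.5005 cont=10.9503 V=10.9503[hold]; j=1 S=125.8800 intr=0.0000 cont=2.4947 V=2.4947[hold]; j=2 S=146.3955 intr=0.0000 cont=0.1753 V=0.1753[hold]  S*(2)=-
k=1: j=0 S=116.7270 intr=2.0130 cont=6.2159 V=6.2159[hold]; j=1 S=135.7507 intr=0.0000 cont=1.2014 V=1.2014[hold]  S*(1)=-
k=0: j=0 S=125.8800 intr=0.0000 cont=3.4112 V=3.4112[hold]  S*(0)=-

price = 3.4112
boundary = - - - 100.3692 108.2395
tree:
3.4112
6.2159 1.2014
10.9503 2.4947 0.1753
18.3708 5.1413 0.3954 0.0000
25.6689 10.5005 0.8922 0.0000 0.0000
32.4363 18.3708 2.0130 0.0000 0.0000 0.0000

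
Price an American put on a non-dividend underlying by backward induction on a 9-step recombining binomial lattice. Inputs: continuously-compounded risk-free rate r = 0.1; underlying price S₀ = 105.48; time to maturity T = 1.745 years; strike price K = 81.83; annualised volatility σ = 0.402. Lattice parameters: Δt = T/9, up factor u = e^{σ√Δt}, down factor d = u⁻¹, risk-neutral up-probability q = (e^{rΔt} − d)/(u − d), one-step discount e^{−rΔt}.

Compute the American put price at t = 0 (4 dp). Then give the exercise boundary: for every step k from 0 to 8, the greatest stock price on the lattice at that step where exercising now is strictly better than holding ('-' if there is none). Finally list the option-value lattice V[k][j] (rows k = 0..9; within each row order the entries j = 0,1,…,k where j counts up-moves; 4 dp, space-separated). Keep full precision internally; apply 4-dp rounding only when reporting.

params: Δt=0.19389 u=1.19365 d=0.83777 q=0.51088 e^(-rΔt)=0.98080
t_9 payoffs: 60.3867 51.2778 38.2995 19.8082 0.0000 0.0000 0.0000 0.0000 0.0000 0.0000
t_8: node(8,0) S=25.5957 payoff=56.2343 vs cont=54.6629 → 56.2343 [stop]  node(8,1) S=36.4685 payoff=45.3615 vs cont=43.7902 → 45.3615 [stop]  node(8,2) S=51.9600 payoff=29.8700 vs cont=28.2987 → 29.8700 [stop]  node(8,3) S=74.0320 payoff=7.7980 vs cont=9.5026 → 9.5026 [wait]  node(8,4) S=105.4800 payoff=0.0000 vs cont=0.0000 → 0.0000 [wait]  node(8,5) S=150.2868 payoff=0.0000 vs cont=0.0000 → 0.0000 [wait]  node(8,6) S=214.1269 payoff=0.0000 vs cont=0.0000 → 0.0000 [wait]  node(8,7) S=305.0857 payoff=0.0000 vs cont=0.0000 → 0.0000 [wait]  node(8,8) S=434.6829 payoff=0.0000 vs cont=0.0000 → 0.0000 [wait]  ⇒ S*(8)=51.9600
t_7: node(7,0) S=30.5522 payoff=51.2778 vs cont=49.7065 → 51.2778 [stop]  node(7,1) S=43.5305 payoff=38.2995 vs cont=36.7282 → 38.2995 [stop]  node(7,2) S=62.0218 payoff=19.8082 vs cont=19.0910 → 19.8082 [stop]  node(7,3) S=88.3680 payoff=0.0000 vs cont=4.5587 → 4.5587 [wait]  node(7,4) S=125.9057 payoff=0.0000 vs cont=0.0000 → 0.0000 [wait]  node(7,5) S=179.3891 payoff=0.0000 vs cont=0.0000 → 0.0000 [wait]  node(7,6) S=255.5916 payoff=0.0000 vs cont=0.0000 → 0.0000 [wait]  node(7,7) S=364.1642 payoff=0.0000 vs cont=0.0000 → 0.0000 [wait]  ⇒ S*(7)=62.0218
t_6: node(6,0) S=36.4685 payoff=45.3615 vs cont=43.7902 → 45.3615 [stop]  node(6,1) S=51.9600 payoff=29.8700 vs cont=28.2987 → 29.8700 [stop]  node(6,2) S=74.0320 payoff=7.7980 vs cont=11.7868 → 11.7868 [wait]  node(6,3) S=105.4800 payoff=0.0000 vs cont=2.1870 → 2.1870 [wait]  node(6,4) S=150.2868 payoff=0.0000 vs cont=0.0000 → 0.0000 [wait]  node(6,5) S=214.1269 payoff=0.0000 vs cont=0.0000 → 0.0000 [wait]  node(6,6) S=305.0857 payoff=0.0000 vs cont=0.0000 → 0.0000 [wait]  ⇒ S*(6)=51.9600
t_5: node(5,0) S=43.5305 payoff=38.2995 vs cont=36.7282 → 38.2995 [stop]  node(5,1) S=62.0218 payoff=19.8082 vs cont=20.2356 → 20.2356 [wait]  node(5,2) S=88.3680 payoff=0.0000 vs cont=6.7503 → 6.7503 [wait]  node(5,3) S=125.9057 payoff=0.0000 vs cont=1.0492 → 1.0492 [wait]  node(5,4) S=179.3891 payoff=0.0000 vs cont=0.0000 → 0.0000 [wait]  node(5,5) S=255.5916 payoff=0.0000 vs cont=0.0000 → 0.0000 [wait]  ⇒ S*(5)=43.5305
t_4: node(4,0) S=51.9600 payoff=29.8700 vs cont=28.5129 → 29.8700 [stop]  node(4,1) S=74.0320 payoff=7.7980 vs cont=13.0900 → 13.0900 [wait]  node(4,2) S=105.4800 payoff=0.0000 vs cont=3.7640 → 3.7640 [wait]  node(4,3) S=150.2868 payoff=0.0000 vs cont=0.5033 → 0.5033 [wait]  node(4,4) S=214.1269 payoff=0.0000 vs cont=0.0000 → 0.0000 [wait]  ⇒ S*(4)=51.9600
t_3: node(3,0) S=62.0218 payoff=19.8082 vs cont=20.8886 → 20.8886 [wait]  node(3,1) S=88.3680 payoff=0.0000 vs cont=8.1657 → 8.1657 [wait]  node(3,2) S=125.9057 payoff=0.0000 vs cont=2.0579 → 2.0579 [wait]  node(3,3) S=179.3891 payoff=0.0000 vs cont=0.2415 → 0.2415 [wait]  ⇒ S*(3)=-
t_2: node(2,0) S=74.0320 payoff=7.7980 vs cont=14.1125 → 14.1125 [wait]  node(2,1) S=105.4800 payoff=0.0000 vs cont=4.9485 → 4.9485 [wait]  node(2,2) S=150.2868 payoff=0.0000 vs cont=1.1082 → 1.1082 [wait]  ⇒ S*(2)=-
t_1: node(1,0) S=88.3680 payoff=0.0000 vs cont=9.2497 → 9.2497 [wait]  node(1,1) S=125.9057 payoff=0.0000 vs cont=2.9293 → 2.9293 [wait]  ⇒ S*(1)=-
t_0: node(0,0) S=105.4800 payoff=0.0000 vs cont=5.9051 → 5.9051 [wait]  ⇒ S*(0)=-

price = 5.9051
boundary = - - - - 51.9600 43.5305 51.9600 62.0218 51.9600
tree:
5.9051
9.2497 2.9293
14.1125 4.9485 1.1082
20.8886 8.1657 2.0579 0.2415
29.8700 13.0900 3.7640 0.5033 0.0000
38.2995 20.2356 6.7503 1.0492 0.0000 0.0000
45.3615 29.8700 11.7868 2.1870 0.0000 0.0000 0.0000
51.2778 38.2995 19.8082 4.5587 0.0000 0.0000 0.0000 0.0000
56.2343 45.3615 29.8700 9.5026 0.0000 0.0000 0.0000 0.0000 0.0000
60.3867 51.2778 38.2995 19.8082 0.0000 0.0000 0.0000 0.0000 0.0000 0.0000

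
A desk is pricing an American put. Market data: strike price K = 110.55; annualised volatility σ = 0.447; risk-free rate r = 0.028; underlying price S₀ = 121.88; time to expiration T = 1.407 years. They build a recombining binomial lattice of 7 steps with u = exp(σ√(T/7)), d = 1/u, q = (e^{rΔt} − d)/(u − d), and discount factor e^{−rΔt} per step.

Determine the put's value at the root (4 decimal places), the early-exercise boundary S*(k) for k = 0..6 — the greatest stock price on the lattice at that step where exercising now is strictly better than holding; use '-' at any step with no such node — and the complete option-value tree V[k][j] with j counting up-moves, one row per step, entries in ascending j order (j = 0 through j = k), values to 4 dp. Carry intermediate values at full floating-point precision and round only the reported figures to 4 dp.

params: Δt=0.20100 u=1.22190 d=0.81840 q=0.46405 e^(-rΔt)=0.99439
t_7 payoffs: 80.5796 65.8032 43.7418 10.8034 0.0000 0.0000 0.0000 0.0000
t_6: node(6,0) S=36.6208 payoff=73.9292 vs cont=73.3088 → 73.9292 [stop]  node(6,1) S=54.6759 payoff=55.8741 vs cont=55.2537 → 55.8741 [stop]  node(6,2) S=81.6327 payoff=28.9173 vs cont=28.2969 → 28.9173 [stop]  node(6,3) S=121.8800 payoff=0.0000 vs cont=5.7575 → 5.7575 [wait]  node(6,4) S=181.9704 payoff=0.0000 vs cont=0.0000 → 0.0000 [wait]  node(6,5) S=271.6872 payoff=0.0000 vs cont=0.0000 → 0.0000 [wait]  node(6,6) S=405.6370 payoff=0.0000 vs cont=0.0000 → 0.0000 [wait]  ⇒ S*(6)=81.6327
t_5: node(5,0) S=44.7468 payoff=65.8032 vs cont=65.1828 → 65.8032 [stop]  node(5,1) S=66.8082 payoff=43.7418 vs cont=43.1214 → 43.7418 [stop]  node(5,2) S=99.7466 payoff=10.8034 vs cont=18.0680 → 18.0680 [wait]  node(5,3) S=148.9247 payoff=0.0000 vs cont=3.0684 → 3.0684 [wait]  node(5,4) S=222.3489 payoff=0.0000 vs cont=0.0000 → 0.0000 [wait]  node(5,5) S=331.9735 payoff=0.0000 vs cont=0.0000 → 0.0000 [wait]  ⇒ S*(5)=66.8082
t_4: node(4,0) S=54.6759 payoff=55.8741 vs cont=55.2537 → 55.8741 [stop]  node(4,1) S=81.6327 payoff=28.9173 vs cont=31.6491 → 31.6491 [wait]  node(4,2) S=121.8800 payoff=0.0000 vs cont=11.0450 → 11.0450 [wait]  node(4,3) S=181.9704 payoff=0.0000 vs cont=1.6353 → 1.6353 [wait]  node(4,4) S=271.6872 payoff=0.0000 vs cont=0.0000 → 0.0000 [wait]  ⇒ S*(4)=54.6759
t_3: node(3,0) S=66.8082 payoff=43.7418 vs cont=44.3819 → 44.3819 [wait]  node(3,1) S=99.7466 payoff=10.8034 vs cont=21.9638 → 21.9638 [wait]  node(3,2) S=148.9247 payoff=0.0000 vs cont=6.6409 → 6.6409 [wait]  node(3,3) S=222.3489 payoff=0.0000 vs cont=0.8715 → 0.8715 [wait]  ⇒ S*(3)=-
t_2: node(2,0) S=81.6327 payoff=28.9173 vs cont=33.7880 → 33.7880 [wait]  node(2,1) S=121.8800 payoff=0.0000 vs cont=14.7698 → 14.7698 [wait]  node(2,2) S=181.9704 payoff=0.0000 vs cont=3.9414 → 3.9414 [wait]  ⇒ S*(2)=-
t_1: node(1,0) S=99.7466 payoff=10.8034 vs cont=24.8224 → 24.8224 [wait]  node(1,1) S=148.9247 payoff=0.0000 vs cont=9.6901 → 9.6901 [wait]  ⇒ S*(1)=-
t_0: node(0,0) S=121.8800 payoff=0.0000 vs cont=17.7003 → 17.7003 [wait]  ⇒ S*(0)=-

price = 17.7003
boundary = - - - - 54.6759 66.8082 81.6327
tree:
17.7003
24.8224 9.6901
33.7880 14.7698 3.9414
44.3819 21.9638 6.6409 0.8715
55.8741 31.6491 11.0450 1.6353 0.0000
65.8032 43.7418 18.0680 3.0684 0.0000 0.0000
73.9292 55.8741 28.9173 5.7575 0.0000 0.0000 0.0000
80.5796 65.8032 43.7418 10.8034 0.0000 0.0000 0.0000 0.0000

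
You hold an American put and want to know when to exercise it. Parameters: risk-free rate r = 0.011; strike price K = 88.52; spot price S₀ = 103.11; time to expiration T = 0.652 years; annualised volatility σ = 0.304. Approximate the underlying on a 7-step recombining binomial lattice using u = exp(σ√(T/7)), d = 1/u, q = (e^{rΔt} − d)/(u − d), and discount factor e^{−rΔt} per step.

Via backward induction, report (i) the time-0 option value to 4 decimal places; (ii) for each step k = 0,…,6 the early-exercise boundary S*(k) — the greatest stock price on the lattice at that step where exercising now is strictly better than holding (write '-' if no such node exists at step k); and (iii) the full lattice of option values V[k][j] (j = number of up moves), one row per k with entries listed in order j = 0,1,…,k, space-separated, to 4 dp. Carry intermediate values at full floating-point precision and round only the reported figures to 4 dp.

Δt=0.09314, u=1.09722, d=0.91140, q=0.48234, disc=e^(-rΔt)=0.99898
k=7 terminal: V=max(K-S,0) → 34.6623 23.6813 10.4614 0.0000 0.0000 0.0000 0.0000 0.0000
k=6: j=0 S=59.0937 intr=29.4263 cont=29.3357 V=29.4263[EX]; j=1 S=71.1423 intr=17.3777 cont=17.2871 V=17.3777[EX]; j=2 S=85.6474 intr=2.8726 cont=5.4099 V=5.4099[hold]; j=3 S=103.1100 intr=0.0000 cont=0.0000 V=0.0000[hold]; j=4 S=124.1330 intr=0.0000 cont=0.0000 V=0.0000[hold]; j=5 S=149.4424 intr=0.0000 cont=0.0000 V=0.0000[hold]; j=6 S=179.9122 intr=0.0000 cont=0.0000 V=0.0000[hold]  S*(6)=71.1423
k=5: j=0 S=64.8387 intr=23.6813 cont=23.5906 V=23.6813[EX]; j=1 S=78.0586 intr=10.4614 cont=11.5933 V=11.5933[hold]; j=2 S=93.9740 intr=0.0000 cont=2.7976 V=2.7976[hold]; j=3 S=113.1342 intr=0.0000 cont=0.0000 V=0.0000[hold]; j=4 S=136.2011 intr=0.0000 cont=0.0000 V=0.0000[hold]; j=5 S=163.9711 intr=0.0000 cont=0.0000 V=0.0000[hold]  S*(5)=64.8387
k=4: j=0 S=71.1423 intr=17.3777 cont=17.8325 V=17.8325[hold]; j=1 S=85.6474 intr=2.8726 cont=7.3433 V=7.3433[hold]; j=2 S=103.1100 intr=0.0000 cont=1.4467 V=1.4467[hold]; j=3 S=124.1330 intr=0.0000 cont=0.0000 V=0.0000[hold]; j=4 S=149.4424 intr=0.0000 cont=0.0000 V=0.0000[hold]  S*(4)=-
k=3: j=0 S=78.0586 intr=10.4614 cont=12.7601 V=12.7601[hold]; j=1 S=93.9740 intr=0.0000 cont=4.4945 V=4.4945[hold]; j=2 S=113.1342 intr=0.0000 cont=0.7482 V=0.7482[hold]; j=3 S=136.2011 intr=0.0000 cont=0.0000 V=0.0000[hold]  S*(3)=-
k=2: j=0 S=85.6474 intr=2.8726 cont=8.7643 V=8.7643[hold]; j=1 S=103.1100 intr=0.0000 cont=2.6848 V=2.6848[hold]; j=2 S=124.1330 intr=0.0000 cont=0.3869 V=0.3869[hold]  S*(2)=-
k=1: j=0 S=93.9740 intr=0.0000 cont=5.8259 V=5.8259[hold]; j=1 S=113.1342 intr=0.0000 cont=1.5748 V=1.5748[hold]  S*(1)=-
k=0: j=0 S=103.1100 intr=0.0000 cont=3.7716 V=3.7716[hold]  S*(0)=-

price = 3.7716
boundary = - - - - - 64.8387 71.1423
tree:
3.7716
5.8259 1.5748
8.7643 2.6848 0.3869
12.7601 4.4945 0.7482 0.0000
17.8325 7.3433 1.4467 0.0000 0.0000
23.6813 11.5933 2.7976 0.0000 0.0000 0.0000
29.4263 17.3777 5.4099 0.0000 0.0000 0.0000 0.0000
34.6623 23.6813 10.4614 0.0000 0.0000 0.0000 0.0000 0.0000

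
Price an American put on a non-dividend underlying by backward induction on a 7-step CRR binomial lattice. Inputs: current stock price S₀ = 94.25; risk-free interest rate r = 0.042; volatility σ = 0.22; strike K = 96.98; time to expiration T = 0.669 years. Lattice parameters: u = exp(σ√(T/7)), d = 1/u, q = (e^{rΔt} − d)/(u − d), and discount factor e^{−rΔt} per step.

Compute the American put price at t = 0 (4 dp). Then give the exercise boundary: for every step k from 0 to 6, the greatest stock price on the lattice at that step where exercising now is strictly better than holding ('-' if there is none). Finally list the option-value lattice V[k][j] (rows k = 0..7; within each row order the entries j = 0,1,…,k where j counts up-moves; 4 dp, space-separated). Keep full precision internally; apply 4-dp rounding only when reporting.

price = 7.2165
boundary = - - - 76.8545 82.2634 76.8545 82.2634
tree:
7.2165
10.5534 4.0996
14.8822 6.5194 1.8304
20.1255 10.0124 3.2486 0.4960
25.1787 14.7166 5.6172 1.0216 0.0000
29.8997 20.1255 9.3574 2.1042 0.0000 0.0000
34.3103 25.1787 14.7166 4.3341 0.0000 0.0000 0.0000
38.4309 29.8997 20.1255 8.9270 0.0000 0.0000 0.0000 0.0000

Δt=0.09557  u=1.07038  d=0.93425  q=0.51255  discount=0.99599
step 7 (expiry): payoffs max(K−S,0) = 38.4309 29.8997 20.1255 8.9270 0.0000 0.0000 0.0000 0.0000
step 6: (k=6,j=0): S=62.6697, (K−S)⁺=34.3103, hold=33.9218 ⇒ V=34.3103 exercise | (k=6,j=1): S=71.8013, (K−S)⁺=25.1787, hold=24.7902 ⇒ V=25.1787 exercise | (k=6,j=2): S=82.2634, (K−S)⁺=14.7166, hold=14.3281 ⇒ V=14.7166 exercise | (k=6,j=3): S=94.2500, (K−S)⁺=2.7300, hold=4.3341 ⇒ V=4.3341 continue | (k=6,j=4): S=107.9831, (K−S)⁺=0.0000, hold=0.0000 ⇒ V=0.0000 continue | (k=6,j=5): S=123.7174, (K−S)⁺=0.0000, hold=0.0000 ⇒ V=0.0000 continue | (k=6,j=6): S=141.7442, (K−S)⁺=0.0000, hold=0.0000 ⇒ V=0.0000 continue  boundary S*=82.2634
step 5: (k=5,j=0): S=67.0803, (K−S)⁺=29.8997, hold=29.5112 ⇒ V=29.8997 exercise | (k=5,j=1): S=76.8545, (K−S)⁺=20.1255, hold=19.7370 ⇒ V=20.1255 exercise | (k=5,j=2): S=88.0530, (K−S)⁺=8.9270, hold=9.3574 ⇒ V=9.3574 continue | (k=5,j=3): S=100.8832, (K−S)⁺=0.0000, hold=2.1042 ⇒ V=2.1042 continue | (k=5,j=4): S=115.5828, (K−S)⁺=0.0000, hold=0.0000 ⇒ V=0.0000 continue | (k=5,j=5): S=132.4244, (K−S)⁺=0.0000, hold=0.0000 ⇒ V=0.0000 continue  boundary S*=76.8545
step 4: (k=4,j=0): S=71.8013, (K−S)⁺=25.1787, hold=24.7902 ⇒ V=25.1787 exercise | (k=4,j=1): S=82.2634, (K−S)⁺=14.7166, hold=14.5478 ⇒ V=14.7166 exercise | (k=4,j=2): S=94.2500, (K−S)⁺=2.7300, hold=5.6172 ⇒ V=5.6172 continue | (k=4,j=3): S=107.9831, (K−S)⁺=0.0000, hold=1.0216 ⇒ V=1.0216 continue | (k=4,j=4): S=123.7174, (K−S)⁺=0.0000, hold=0.0000 ⇒ V=0.0000 continue  boundary S*=82.2634
step 3: (k=3,j=0): S=76.8545, (K−S)⁺=20.1255, hold=19.7370 ⇒ V=20.1255 exercise | (k=3,j=1): S=88.0530, (K−S)⁺=8.9270, hold=10.0124 ⇒ V=10.0124 continue | (k=3,j=2): S=100.8832, (K−S)⁺=0.0000, hold=3.2486 ⇒ V=3.2486 continue | (k=3,j=3): S=115.5828, (K−S)⁺=0.0000, hold=0.4960 ⇒ V=0.4960 continue  boundary S*=76.8545
step 2: (k=2,j=0): S=82.2634, (K−S)⁺=14.7166, hold=14.8822 ⇒ V=14.8822 continue | (k=2,j=1): S=94.2500, (K−S)⁺=2.7300, hold=6.5194 ⇒ V=6.5194 continue | (k=2,j=2): S=107.9831, (K−S)⁺=0.0000, hold=1.8304 ⇒ V=1.8304 continue  boundary S*=-
step 1: (k=1,j=0): S=88.0530, (K−S)⁺=8.9270, hold=10.5534 ⇒ V=10.5534 continue | (k=1,j=1): S=100.8832, (K−S)⁺=0.0000, hold=4.0996 ⇒ V=4.0996 continue  boundary S*=-
step 0: (k=0,j=0): S=94.2500, (K−S)⁺=2.7300, hold=7.2165 ⇒ V=7.2165 continue  boundary S*=-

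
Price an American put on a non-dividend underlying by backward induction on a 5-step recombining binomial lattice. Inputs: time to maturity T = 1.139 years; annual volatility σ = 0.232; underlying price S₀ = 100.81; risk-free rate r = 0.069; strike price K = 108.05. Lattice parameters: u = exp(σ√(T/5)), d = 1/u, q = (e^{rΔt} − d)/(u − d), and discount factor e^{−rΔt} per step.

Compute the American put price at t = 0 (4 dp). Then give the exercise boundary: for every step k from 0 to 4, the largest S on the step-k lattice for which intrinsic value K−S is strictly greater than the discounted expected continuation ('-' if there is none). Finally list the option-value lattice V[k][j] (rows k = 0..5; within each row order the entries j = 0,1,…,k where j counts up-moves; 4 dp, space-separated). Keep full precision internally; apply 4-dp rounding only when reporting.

price = 10.8452
boundary = - 90.2431 80.7839 90.2431 80.7839
tree:
10.8452
17.8069 5.3195
27.2661 9.9207 1.6135
35.7338 17.8069 3.5923 0.0000
43.3140 27.2661 7.9979 0.0000 0.0000
50.0996 35.7338 17.8069 0.0000 0.0000 0.0000

Δt=0.22780, u=1.11709, d=0.89518, q=0.54374, disc=e^(-rΔt)=0.98440
k=5 terminal: V=max(K-S,0) → 50.0996 35.7338 17.8069 0.0000 0.0000 0.0000
k=4: j=0 S=64.7360 intr=43.3140 cont=41.6289 V=43.3140[EX]; j=1 S=80.7839 intr=27.2661 cont=25.5810 V=27.2661[EX]; j=2 S=100.8100 intr=7.2400 cont=7.9979 V=7.9979[hold]; j=3 S=125.8005 intr=0.0000 cont=0.0000 V=0.0000[hold]; j=4 S=156.9861 intr=0.0000 cont=0.0000 V=0.0000[hold]  S*(4)=80.7839
k=3: j=0 S=72.3162 intr=35.7338 cont=34.0487 V=35.7338[EX]; j=1 S=90.2431 intr=17.8069 cont=16.5275 V=17.8069[EX]; j=2 S=112.6142 intr=0.0000 cont=3.5923 V=3.5923[hold]; j=3 S=140.5309 intr=0.0000 cont=0.0000 V=0.0000[hold]  S*(3)=90.2431
k=2: j=0 S=80.7839 intr=27.2661 cont=25.5810 V=27.2661[EX]; j=1 S=100.8100 intr=7.2400 cont=9.9207 V=9.9207[hold]; j=2 S=125.8005 intr=0.0000 cont=1.6135 V=1.6135[hold]  S*(2)=80.7839
k=1: j=0 S=90.2431 intr=17.8069 cont=17.5566 V=17.8069[EX]; j=1 S=112.6142 intr=0.0000 cont=5.3195 V=5.3195[hold]  S*(1)=90.2431
k=0: j=0 S=100.8100 intr=7.2400 cont=10.8452 V=10.8452[hold]  S*(0)=-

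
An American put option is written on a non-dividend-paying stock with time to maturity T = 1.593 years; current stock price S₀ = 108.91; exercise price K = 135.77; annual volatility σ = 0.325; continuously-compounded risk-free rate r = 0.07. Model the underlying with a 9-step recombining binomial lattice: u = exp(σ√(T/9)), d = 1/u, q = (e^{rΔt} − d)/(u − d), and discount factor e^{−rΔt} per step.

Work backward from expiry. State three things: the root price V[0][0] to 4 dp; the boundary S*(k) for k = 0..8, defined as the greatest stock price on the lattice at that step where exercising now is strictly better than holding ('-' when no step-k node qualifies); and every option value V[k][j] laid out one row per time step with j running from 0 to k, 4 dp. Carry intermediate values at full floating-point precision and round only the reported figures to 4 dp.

params: Δt=0.17700 u=1.14652 d=0.87220 q=0.51132 e^(-rΔt)=0.98769
t_9 payoffs: 103.9551 93.9490 80.7959 63.5060 40.7783 10.9024 0.0000 0.0000 0.0000 0.0000
t_8: node(8,0) S=36.4764 payoff=99.2936 vs cont=97.6218 → 99.2936 [stop]  node(8,1) S=47.9486 payoff=87.8214 vs cont=86.1496 → 87.8214 [stop]  node(8,2) S=63.0289 payoff=72.7411 vs cont=71.0692 → 72.7411 [stop]  node(8,3) S=82.8522 payoff=52.9178 vs cont=51.2460 → 52.9178 [stop]  node(8,4) S=108.9100 payoff=26.8600 vs cont=25.1882 → 26.8600 [stop]  node(8,5) S=143.1633 payoff=0.0000 vs cont=5.2622 → 5.2622 [wait]  node(8,6) S=188.1895 payoff=0.0000 vs cont=0.0000 → 0.0000 [wait]  node(8,7) S=247.3770 payoff=0.0000 vs cont=0.0000 → 0.0000 [wait]  node(8,8) S=325.1795 payoff=0.0000 vs cont=0.0000 → 0.0000 [wait]  ⇒ S*(8)=108.9100
t_7: node(7,0) S=41.8210 payoff=93.9490 vs cont=92.2772 → 93.9490 [stop]  node(7,1) S=54.9741 payoff=80.7959 vs cont=79.1241 → 80.7959 [stop]  node(7,2) S=72.2640 payoff=63.5060 vs cont=61.8342 → 63.5060 [stop]  node(7,3) S=94.9917 payoff=40.7783 vs cont=39.1065 → 40.7783 [stop]  node(7,4) S=124.8676 payoff=10.9024 vs cont=15.6219 → 15.6219 [wait]  node(7,5) S=164.1397 payoff=0.0000 vs cont=2.5399 → 2.5399 [wait]  node(7,6) S=215.7632 payoff=0.0000 vs cont=0.0000 → 0.0000 [wait]  node(7,7) S=283.6229 payoff=0.0000 vs cont=0.0000 → 0.0000 [wait]  ⇒ S*(7)=94.9917
t_6: node(6,0) S=47.9486 payoff=87.8214 vs cont=86.1496 → 87.8214 [stop]  node(6,1) S=63.0289 payoff=72.7411 vs cont=71.0692 → 72.7411 [stop]  node(6,2) S=82.8522 payoff=52.9178 vs cont=51.2460 → 52.9178 [stop]  node(6,3) S=108.9100 payoff=26.8600 vs cont=27.5716 → 27.5716 [wait]  node(6,4) S=143.1633 payoff=0.0000 vs cont=8.8228 → 8.8228 [wait]  node(6,5) S=188.1895 payoff=0.0000 vs cont=1.2259 → 1.2259 [wait]  node(6,6) S=247.3770 payoff=0.0000 vs cont=0.0000 → 0.0000 [wait]  ⇒ S*(6)=82.8522
t_5: node(5,0) S=54.9741 payoff=80.7959 vs cont=79.1241 → 80.7959 [stop]  node(5,1) S=72.2640 payoff=63.5060 vs cont=61.8342 → 63.5060 [stop]  node(5,2) S=94.9917 payoff=40.7783 vs cont=39.4658 → 40.7783 [stop]  node(5,3) S=124.8676 payoff=10.9024 vs cont=17.7636 → 17.7636 [wait]  node(5,4) S=164.1397 payoff=0.0000 vs cont=4.8776 → 4.8776 [wait]  node(5,5) S=215.7632 payoff=0.0000 vs cont=0.5917 → 0.5917 [wait]  ⇒ S*(5)=94.9917
t_4: node(4,0) S=63.0289 payoff=72.7411 vs cont=71.0692 → 72.7411 [stop]  node(4,1) S=82.8522 payoff=52.9178 vs cont=51.2460 → 52.9178 [stop]  node(4,2) S=108.9100 payoff=26.8600 vs cont=28.6532 → 28.6532 [wait]  node(4,3) S=143.1633 payoff=0.0000 vs cont=11.0371 → 11.0371 [wait]  node(4,4) S=188.1895 payoff=0.0000 vs cont=2.6531 → 2.6531 [wait]  ⇒ S*(4)=82.8522
t_3: node(3,0) S=72.2640 payoff=63.5060 vs cont=61.8342 → 63.5060 [stop]  node(3,1) S=94.9917 payoff=40.7783 vs cont=40.0121 → 40.7783 [stop]  node(3,2) S=124.8676 payoff=10.9024 vs cont=19.4039 → 19.4039 [wait]  node(3,3) S=164.1397 payoff=0.0000 vs cont=6.6671 → 6.6671 [wait]  ⇒ S*(3)=94.9917
t_2: node(2,0) S=82.8522 payoff=52.9178 vs cont=51.2460 → 52.9178 [stop]  node(2,1) S=108.9100 payoff=26.8600 vs cont=29.4816 → 29.4816 [wait]  node(2,2) S=143.1633 payoff=0.0000 vs cont=12.7326 → 12.7326 [wait]  ⇒ S*(2)=82.8522
t_1: node(1,0) S=94.9917 payoff=40.7783 vs cont=40.4304 → 40.7783 [stop]  node(1,1) S=124.8676 payoff=10.9024 vs cont=20.6600 → 20.6600 [wait]  ⇒ S*(1)=94.9917
t_0: node(0,0) S=108.9100 payoff=26.8600 vs cont=30.1160 → 30.1160 [wait]  ⇒ S*(0)=-

price = 30.1160
boundary = - 94.9917 82.8522 94.9917 82.8522 94.9917 82.8522 94.9917 108.9100
tree:
30.1160
40.7783 20.6600
52.9178 29.4816 12.7326
63.5060 40.7783 19.4039 6.6671
72.7411 52.9178 28.6532 11.0371 2.6531
80.7959 63.5060 40.7783 17.7636 4.8776 0.5917
87.8214 72.7411 52.9178 27.5716 8.8228 1.2259 0.0000
93.9490 80.7959 63.5060 40.7783 15.6219 2.5399 0.0000 0.0000
99.2936 87.8214 72.7411 52.9178 26.8600 5.2622 0.0000 0.0000 0.0000
103.9551 93.9490 80.7959 63.5060 40.7783 10.9024 0.0000 0.0000 0.0000 0.0000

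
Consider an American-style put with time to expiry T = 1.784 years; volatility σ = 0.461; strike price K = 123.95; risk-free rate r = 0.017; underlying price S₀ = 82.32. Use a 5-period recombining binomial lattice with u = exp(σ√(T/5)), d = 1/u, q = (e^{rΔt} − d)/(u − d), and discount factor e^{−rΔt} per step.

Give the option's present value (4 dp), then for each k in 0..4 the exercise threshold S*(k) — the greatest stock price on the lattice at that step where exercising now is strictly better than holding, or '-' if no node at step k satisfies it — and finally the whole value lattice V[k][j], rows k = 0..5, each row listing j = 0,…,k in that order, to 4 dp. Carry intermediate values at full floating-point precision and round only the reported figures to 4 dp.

Δt=0.35680, u=1.31702, d=0.75929, q=0.44250, disc=e^(-rΔt)=0.99395
k=5 terminal: V=max(K-S,0) → 103.1745 87.9143 61.4450 15.5333 0.0000 0.0000
k=4: j=0 S=27.3617 intr=96.5883 cont=95.8388 V=96.5883[EX]; j=1 S=47.4596 intr=76.4904 cont=75.7409 V=76.4904[EX]; j=2 S=82.3200 intr=41.6300 cont=40.8804 V=41.6300[EX]; j=3 S=142.7864 intr=0.0000 cont=8.6075 V=8.6075[hold]; j=4 S=247.6672 intr=0.0000 cont=0.0000 V=0.0000[hold]  S*(4)=82.3200
k=3: j=0 S=36.0357 intr=87.9143 cont=87.1647 V=87.9143[EX]; j=1 S=62.5050 intr=61.4450 cont=60.6955 V=61.4450[EX]; j=2 S=108.4167 intr=15.5333 cont=26.8542 V=26.8542[hold]; j=3 S=188.0519 intr=0.0000 cont=4.7697 V=4.7697[hold]  S*(3)=62.5050
k=2: j=0 S=47.4596 intr=76.4904 cont=75.7409 V=76.4904[EX]; j=1 S=82.3200 intr=41.6300 cont=45.8596 V=45.8596[hold]; j=2 S=142.7864 intr=0.0000 cont=16.9785 V=16.9785[hold]  S*(2)=47.4596
k=1: j=0 S=62.5050 intr=61.4450 cont=62.5558 V=62.5558[hold]; j=1 S=108.4167 intr=15.5333 cont=32.8797 V=32.8797[hold]  S*(1)=-
k=0: j=0 S=82.3200 intr=41.6300 cont=49.1253 V=49.1253[hold]  S*(0)=-

price = 49.1253
boundary = - - 47.4596 62.5050 82.3200
tree:
49.1253
62.5558 32.8797
76.4904 45.8596 16.9785
87.9143 61.4450 26.8542 4.7697
96.5883 76.4904 41.6300 8.6075 0.0000
103.1745 87.9143 61.4450 15.5333 0.0000 0.0000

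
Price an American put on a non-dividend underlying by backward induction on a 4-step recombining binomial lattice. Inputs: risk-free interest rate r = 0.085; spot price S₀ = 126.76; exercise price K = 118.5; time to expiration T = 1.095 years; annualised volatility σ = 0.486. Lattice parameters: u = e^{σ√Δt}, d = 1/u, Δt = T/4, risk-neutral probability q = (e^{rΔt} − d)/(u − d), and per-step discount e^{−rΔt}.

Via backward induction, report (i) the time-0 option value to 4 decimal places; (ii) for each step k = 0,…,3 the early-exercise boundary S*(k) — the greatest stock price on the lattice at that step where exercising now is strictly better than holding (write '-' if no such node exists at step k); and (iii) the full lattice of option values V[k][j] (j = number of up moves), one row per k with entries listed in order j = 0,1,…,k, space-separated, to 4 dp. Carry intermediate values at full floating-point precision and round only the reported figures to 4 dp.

Δt=0.27375  u=1.28953  d=0.77547  q=0.48257  discount=0.97700
step 4 (expiry): payoffs max(K−S,0) = 72.6593 42.2716 0.0000 0.0000 0.0000
step 3: (k=3,j=0): S=59.1132, (K−S)⁺=59.3868, hold=56.6613 ⇒ V=59.3868 exercise | (k=3,j=1): S=98.2991, (K−S)⁺=20.2009, hold=21.3697 ⇒ V=21.3697 continue | (k=3,j=2): S=163.4613, (K−S)⁺=0.0000, hold=0.0000 ⇒ V=0.0000 continue | (k=3,j=3): S=271.8193, (K−S)⁺=0.0000, hold=0.0000 ⇒ V=0.0000 continue  boundary S*=59.1132
step 2: (k=2,j=0): S=76.2284, (K−S)⁺=42.2716, hold=40.0971 ⇒ V=42.2716 exercise | (k=2,j=1): S=126.7600, (K−S)⁺=0.0000, hold=10.8031 ⇒ V=10.8031 continue | (k=2,j=2): S=210.7888, (K−S)⁺=0.0000, hold=0.0000 ⇒ V=0.0000 continue  boundary S*=76.2284
step 1: (k=1,j=0): S=98.2991, (K−S)⁺=20.2009, hold=26.4630 ⇒ V=26.4630 continue | (k=1,j=1): S=163.4613, (K−S)⁺=0.0000, hold=5.4613 ⇒ V=5.4613 continue  boundary S*=-
step 0: (k=0,j=0): S=126.7600, (K−S)⁺=0.0000, hold=15.9528 ⇒ V=15.9528 continue  boundary S*=-

price = 15.9528
boundary = - - 76.2284 59.1132
tree:
15.9528
26.4630 5.4613
42.2716 10.8031 0.0000
59.3868 21.3697 0.0000 0.0000
72.6593 42.2716 0.0000 0.0000 0.0000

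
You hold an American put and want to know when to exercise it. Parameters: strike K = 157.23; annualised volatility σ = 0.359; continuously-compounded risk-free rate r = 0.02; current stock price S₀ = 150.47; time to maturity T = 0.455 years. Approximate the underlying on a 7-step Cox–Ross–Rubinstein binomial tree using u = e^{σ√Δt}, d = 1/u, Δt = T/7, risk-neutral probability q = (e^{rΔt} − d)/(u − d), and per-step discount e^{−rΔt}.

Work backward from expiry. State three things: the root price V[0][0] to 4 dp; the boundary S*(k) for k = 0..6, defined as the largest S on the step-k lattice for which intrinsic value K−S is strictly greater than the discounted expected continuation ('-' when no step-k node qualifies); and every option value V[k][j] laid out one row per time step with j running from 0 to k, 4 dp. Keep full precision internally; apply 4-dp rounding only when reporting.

price = 17.9933
boundary = - - - - 104.3399 114.3406 125.2998
tree:
17.9933
24.9354 10.6474
33.3749 16.0132 4.9606
42.9346 23.2822 8.3138 1.4024
52.8901 32.4460 13.5841 2.7226 0.0000
62.0160 42.8894 21.4095 5.2855 0.0000 0.0000
70.3438 52.8901 31.9302 10.2611 0.0000 0.0000 0.0000
77.9432 62.0160 42.8894 19.9207 0.0000 0.0000 0.0000 0.0000

Δt=0.06500, u=1.09585, d=0.91254, q=0.48423, disc=e^(-rΔt)=0.99870
k=7 terminal: V=max(K-S,0) → 77.9432 62.0160 42.8894 19.9207 0.0000 0.0000 0.0000 0.0000
k=6: j=0 S=86.8862 intr=70.3438 cont=70.1395 V=70.3438[EX]; j=1 S=104.3399 intr=52.8901 cont=52.6858 V=52.8901[EX]; j=2 S=125.2998 intr=31.9302 cont=31.7260 V=31.9302[EX]; j=3 S=150.4700 intr=6.7600 cont=10.2611 V=10.2611[hold]; j=4 S=180.6964 intr=0.0000 cont=0.0000 V=0.0000[hold]; j=5 S=216.9948 intr=0.0000 cont=0.0000 V=0.0000[hold]; j=6 S=260.5847 intr=0.0000 cont=0.0000 V=0.0000[hold]  S*(6)=125.2998
k=5: j=0 S=95.2140 intr=62.0160 cont=61.8118 V=62.0160[EX]; j=1 S=114.3406 intr=42.8894 cont=42.6852 V=42.8894[EX]; j=2 S=137.3093 intr=19.9207 cont=21.4095 V=21.4095[hold]; j=3 S=164.8921 intr=0.0000 cont=5.2855 V=5.2855[hold]; j=4 S=198.0156 intr=0.0000 cont=0.0000 V=0.0000[hold]; j=5 S=237.7930 intr=0.0000 cont=0.0000 V=0.0000[hold]  S*(5)=114.3406
k=4: j=0 S=104.3399 intr=52.8901 cont=52.6858 V=52.8901[EX]; j=1 S=125.2998 intr=31.9302 cont=32.4460 V=32.4460[hold]; j=2 S=150.4700 intr=6.7600 cont=13.5841 V=13.5841[hold]; j=3 S=180.6964 intr=0.0000 cont=2.7226 V=2.7226[hold]; j=4 S=216.9948 intr=0.0000 cont=0.0000 V=0.0000[hold]  S*(4)=104.3399
k=3: j=0 S=114.3406 intr=42.8894 cont=42.9346 V=42.9346[hold]; j=1 S=137.3093 intr=19.9207 cont=23.2822 V=23.2822[hold]; j=2 S=164.8921 intr=0.0000 cont=8.3138 V=8.3138[hold]; j=3 S=198.0156 intr=0.0000 cont=1.4024 V=1.4024[hold]  S*(3)=-
k=2: j=0 S=125.2998 intr=31.9302 cont=33.3749 V=33.3749[hold]; j=1 S=150.4700 intr=6.7600 cont=16.0132 V=16.0132[hold]; j=2 S=180.6964 intr=0.0000 cont=4.9606 V=4.9606[hold]  S*(2)=-
k=1: j=0 S=137.3093 intr=19.9207 cont=24.9354 V=24.9354[hold]; j=1 S=164.8921 intr=0.0000 cont=10.6474 V=10.6474[hold]  S*(1)=-
k=0: j=0 S=150.4700 intr=6.7600 cont=17.9933 V=17.9933[hold]  S*(0)=-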